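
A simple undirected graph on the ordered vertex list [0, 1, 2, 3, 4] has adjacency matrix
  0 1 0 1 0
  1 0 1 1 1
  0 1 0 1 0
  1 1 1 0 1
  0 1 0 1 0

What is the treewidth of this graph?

2

A width-2 tree decomposition is:
Bags: B1 = {0, 1, 3}  B2 = {1, 2, 3}  B3 = {1, 3, 4}
Tree: B1–B2, B1–B3
Each bag holds 3 vertices, so the decomposition has width 2, which upper-bounds the treewidth. For the lower bound, the 3 vertices {0, 1, 3} are pairwise adjacent, and any tree decomposition puts a clique entirely inside one bag — forcing width ≥ 2. Hence tw(G) = 2 exactly.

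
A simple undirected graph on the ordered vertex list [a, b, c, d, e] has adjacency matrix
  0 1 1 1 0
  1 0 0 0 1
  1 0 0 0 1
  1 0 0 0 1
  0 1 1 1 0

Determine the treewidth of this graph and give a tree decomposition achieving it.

Treewidth 2.
One such decomposition:
Bags: B1 = {a, c, e}  B2 = {a, b, e}  B3 = {a, d, e}
Tree: B1–B2, B2–B3

The largest bag has 3 vertices, giving width 2; this decomposition certifies tw(G) ≤ 2. Since a–c–e–b–a is a cycle in G, G is not acyclic. Forests are exactly the graphs of treewidth ≤ 1, so tw(G) ≥ 2. Therefore the treewidth is 2.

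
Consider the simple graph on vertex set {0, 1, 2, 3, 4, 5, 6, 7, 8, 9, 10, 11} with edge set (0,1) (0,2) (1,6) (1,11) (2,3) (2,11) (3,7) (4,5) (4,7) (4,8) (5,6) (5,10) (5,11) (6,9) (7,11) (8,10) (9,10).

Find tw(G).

A width-3 tree decomposition is:
Bags: B1 = {0, 1, 2, 3}  B2 = {1, 2, 3, 11}  B3 = {1, 3, 7, 11}  B4 = {1, 6, 7, 11}  B5 = {5, 6, 7, 11}  B6 = {4, 5, 6, 7}  B7 = {4, 5, 6, 9}  B8 = {4, 5, 9, 10}  B9 = {4, 8, 9, 10}
Tree: B1–B2, B2–B3, B3–B4, B4–B5, B5–B6, B6–B7, B7–B8, B8–B9
Every bag has size at most 4, so the width is 4 − 1 = 3 and tw(G) ≤ 3. For the lower bound: the 4 vertex sets {0,2,3}, {1}, {11}, {4,5,6,7} are disjoint, each induces a connected subgraph, and every pair is joined by at least one edge of G. Contracting each set to a single vertex therefore yields K_{4} as a minor, and since treewidth is minor-monotone, tw(G) ≥ tw(K_{4}) = 3. Hence tw(G) = 3 exactly.

3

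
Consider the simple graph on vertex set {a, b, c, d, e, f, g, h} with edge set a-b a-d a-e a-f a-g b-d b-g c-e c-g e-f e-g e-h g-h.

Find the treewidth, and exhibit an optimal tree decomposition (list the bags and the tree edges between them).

Every bag has size at most 3, so the width is 3 − 1 = 2 and tw(G) ≤ 2. For the lower bound, the 3 vertices {a, b, d} are pairwise adjacent, and any tree decomposition puts a clique entirely inside one bag — forcing width ≥ 2. Combining the bounds, tw(G) = 2.

Treewidth 2.
Bags: B1 = {a, e, g}  B2 = {e, g, h}  B3 = {a, e, f}  B4 = {a, b, g}  B5 = {c, e, g}  B6 = {a, b, d}
Tree: B1–B2, B1–B3, B1–B4, B1–B5, B4–B6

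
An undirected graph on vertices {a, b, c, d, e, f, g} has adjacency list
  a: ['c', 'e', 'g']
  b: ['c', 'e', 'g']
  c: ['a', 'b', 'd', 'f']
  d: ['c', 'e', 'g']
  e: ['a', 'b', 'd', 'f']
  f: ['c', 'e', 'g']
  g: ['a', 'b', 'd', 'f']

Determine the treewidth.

A width-3 tree decomposition is:
Bags: B1 = {a, c, e, g}  B2 = {b, c, e, g}  B3 = {c, d, e, g}  B4 = {c, e, f, g}
Tree: B1–B2, B2–B3, B3–B4
Each bag holds 4 vertices, so the decomposition has width 3, which upper-bounds the treewidth. For the lower bound: the 4 vertex sets {a,c}, {b,g}, {e}, {d} are disjoint, each induces a connected subgraph, and every pair is joined by at least one edge of G. Contracting each set to a single vertex therefore yields K_{4} as a minor, and since treewidth is minor-monotone, tw(G) ≥ tw(K_{4}) = 3. Therefore the treewidth is 3.

3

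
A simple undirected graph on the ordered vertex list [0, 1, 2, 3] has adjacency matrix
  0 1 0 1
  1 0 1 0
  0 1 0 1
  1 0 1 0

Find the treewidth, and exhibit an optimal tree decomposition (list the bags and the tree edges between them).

Treewidth 2.
One optimal decomposition is:
Bags: B1 = {0, 1, 2}  B2 = {0, 2, 3}
Tree: B1–B2

Every bag has size at most 3, so the width is 3 − 1 = 2 and tw(G) ≤ 2. Since 2–1–0–3–2 is a cycle in G, G is not acyclic. Forests are exactly the graphs of treewidth ≤ 1, so tw(G) ≥ 2. Hence tw(G) = 2 exactly.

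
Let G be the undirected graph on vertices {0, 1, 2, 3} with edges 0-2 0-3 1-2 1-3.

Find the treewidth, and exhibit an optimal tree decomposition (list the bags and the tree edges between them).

Every bag has size at most 3, so the width is 3 − 1 = 2 and tw(G) ≤ 2. Since 1–3–0–2–1 is a cycle in G, G is not acyclic. Forests are exactly the graphs of treewidth ≤ 1, so tw(G) ≥ 2. The upper and lower bounds meet at 2, so that is the treewidth.

Treewidth 2.
One such decomposition:
Bags: B1 = {0, 1, 3}  B2 = {0, 1, 2}
Tree: B1–B2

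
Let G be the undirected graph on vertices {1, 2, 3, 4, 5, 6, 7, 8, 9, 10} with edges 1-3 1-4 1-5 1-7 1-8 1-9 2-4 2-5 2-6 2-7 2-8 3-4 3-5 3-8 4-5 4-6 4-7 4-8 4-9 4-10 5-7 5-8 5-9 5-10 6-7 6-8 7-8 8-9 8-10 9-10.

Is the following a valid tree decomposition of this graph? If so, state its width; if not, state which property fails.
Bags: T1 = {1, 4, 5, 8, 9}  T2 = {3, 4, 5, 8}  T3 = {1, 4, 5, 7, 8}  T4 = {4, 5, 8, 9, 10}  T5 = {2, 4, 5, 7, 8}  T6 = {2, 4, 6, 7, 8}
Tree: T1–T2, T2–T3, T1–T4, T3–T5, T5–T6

A tree decomposition must satisfy three properties: every vertex lies in some bag; for every edge, both endpoints lie together in some bag; and for every vertex, the bags containing it form a connected subtree. Here edge (1,3) lies in no bag, so the decomposition is invalid.

No — edge (1,3) lies in no bag.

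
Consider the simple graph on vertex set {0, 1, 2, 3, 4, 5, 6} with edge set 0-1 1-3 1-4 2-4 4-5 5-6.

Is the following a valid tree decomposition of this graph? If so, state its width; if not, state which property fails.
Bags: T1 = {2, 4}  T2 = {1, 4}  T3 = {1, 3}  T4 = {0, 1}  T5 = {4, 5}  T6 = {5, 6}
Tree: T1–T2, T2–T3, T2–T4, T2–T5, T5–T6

Checking the three conditions: (i) the bags cover all of {0, 1, 2, 3, 4, 5, 6}; (ii) for each edge, some bag contains both endpoints; (iii) the bags containing any fixed vertex form a subtree. All hold, so the decomposition is valid with width 2 − 1 = 1.

Yes; width 1.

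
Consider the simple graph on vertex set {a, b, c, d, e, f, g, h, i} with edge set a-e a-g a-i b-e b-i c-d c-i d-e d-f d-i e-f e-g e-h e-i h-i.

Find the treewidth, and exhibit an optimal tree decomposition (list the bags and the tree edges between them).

The largest bag has 3 vertices, giving width 2; this decomposition certifies tw(G) ≤ 2. Conversely, {a, e, g} is a clique of size 3, and the vertices of any clique must share a bag in every tree decomposition; so some bag has ≥ 3 vertices and tw(G) ≥ 2. Combining the bounds, tw(G) = 2.

Treewidth 2.
Bags: B1 = {a, e, i}  B2 = {d, e, i}  B3 = {e, h, i}  B4 = {b, e, i}  B5 = {a, e, g}  B6 = {c, d, i}  B7 = {d, e, f}
Tree: B1–B2, B1–B3, B1–B4, B1–B5, B2–B6, B2–B7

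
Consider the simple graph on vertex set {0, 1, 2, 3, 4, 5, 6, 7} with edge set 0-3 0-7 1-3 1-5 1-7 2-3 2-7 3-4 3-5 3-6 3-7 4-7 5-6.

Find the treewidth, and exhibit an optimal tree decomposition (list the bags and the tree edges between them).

Every bag has size at most 3, so the width is 3 − 1 = 2 and tw(G) ≤ 2. Conversely, {1, 3, 5} is a clique of size 3, and the vertices of any clique must share a bag in every tree decomposition; so some bag has ≥ 3 vertices and tw(G) ≥ 2. The upper and lower bounds meet at 2, so that is the treewidth.

Treewidth 2.
One optimal decomposition is:
Bags: B1 = {1, 3, 7}  B2 = {1, 3, 5}  B3 = {3, 4, 7}  B4 = {0, 3, 7}  B5 = {2, 3, 7}  B6 = {3, 5, 6}
Tree: B1–B2, B1–B3, B1–B4, B1–B5, B2–B6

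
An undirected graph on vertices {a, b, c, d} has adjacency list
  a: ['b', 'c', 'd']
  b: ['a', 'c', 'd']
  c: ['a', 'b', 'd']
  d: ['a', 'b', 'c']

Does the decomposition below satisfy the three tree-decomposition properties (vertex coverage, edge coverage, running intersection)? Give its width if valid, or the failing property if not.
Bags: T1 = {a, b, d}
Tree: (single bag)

No — vertex c appears in no bag.

A tree decomposition must satisfy three properties: every vertex lies in some bag; for every edge, both endpoints lie together in some bag; and for every vertex, the bags containing it form a connected subtree. Here vertex c appears in no bag, so the decomposition is invalid.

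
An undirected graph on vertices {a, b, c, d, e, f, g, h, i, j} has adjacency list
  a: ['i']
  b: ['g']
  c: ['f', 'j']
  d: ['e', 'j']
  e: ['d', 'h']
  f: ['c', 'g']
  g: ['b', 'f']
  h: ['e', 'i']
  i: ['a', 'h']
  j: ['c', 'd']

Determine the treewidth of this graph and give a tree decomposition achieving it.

The largest bag has 2 vertices, giving width 1; this decomposition certifies tw(G) ≤ 1. Since G has at least one edge (e.g. a–i), it is not an edgeless graph, so tw(G) ≥ 1. The upper and lower bounds meet at 1, so that is the treewidth.

Treewidth 1.
One such decomposition:
Bags: B1 = {a, i}  B2 = {h, i}  B3 = {e, h}  B4 = {d, e}  B5 = {d, j}  B6 = {c, j}  B7 = {c, f}  B8 = {f, g}  B9 = {b, g}
Tree: B1–B2, B2–B3, B3–B4, B4–B5, B5–B6, B6–B7, B7–B8, B8–B9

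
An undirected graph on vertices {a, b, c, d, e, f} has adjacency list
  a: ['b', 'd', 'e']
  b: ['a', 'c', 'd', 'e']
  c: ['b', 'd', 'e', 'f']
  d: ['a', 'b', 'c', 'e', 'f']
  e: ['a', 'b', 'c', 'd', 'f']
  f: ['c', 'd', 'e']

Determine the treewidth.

3

A width-3 tree decomposition is:
Bags: B1 = {c, d, e, f}  B2 = {b, c, d, e}  B3 = {a, b, d, e}
Tree: B1–B2, B2–B3
Each bag holds 4 vertices, so the decomposition has width 3, which upper-bounds the treewidth. For the lower bound, the 4 vertices {c, d, e, f} are pairwise adjacent, and any tree decomposition puts a clique entirely inside one bag — forcing width ≥ 3. The upper and lower bounds meet at 3, so that is the treewidth.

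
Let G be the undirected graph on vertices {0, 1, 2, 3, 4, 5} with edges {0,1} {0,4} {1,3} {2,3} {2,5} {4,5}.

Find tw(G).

A width-2 tree decomposition is:
Bags: B1 = {2, 3, 5}  B2 = {3, 4, 5}  B3 = {0, 3, 4}  B4 = {0, 1, 3}
Tree: B1–B2, B2–B3, B3–B4
Each bag holds 3 vertices, so the decomposition has width 2, which upper-bounds the treewidth. The edges 3–2–5–4–0–1–3 form a cycle, so G is not a tree and its treewidth is at least 2. Therefore the treewidth is 2.

2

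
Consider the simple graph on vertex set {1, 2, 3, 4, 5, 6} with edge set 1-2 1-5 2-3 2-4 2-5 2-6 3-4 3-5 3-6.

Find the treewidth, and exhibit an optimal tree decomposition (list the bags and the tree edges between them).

Every bag has size at most 3, so the width is 3 − 1 = 2 and tw(G) ≤ 2. On the other hand G contains the 3-clique {1, 2, 5}. A clique must lie in a single bag of any decomposition, so no decomposition can have width below 2. Therefore the treewidth is 2.

Treewidth 2.
One optimal decomposition is:
Bags: B1 = {2, 3, 6}  B2 = {2, 3, 5}  B3 = {2, 3, 4}  B4 = {1, 2, 5}
Tree: B1–B2, B1–B3, B2–B4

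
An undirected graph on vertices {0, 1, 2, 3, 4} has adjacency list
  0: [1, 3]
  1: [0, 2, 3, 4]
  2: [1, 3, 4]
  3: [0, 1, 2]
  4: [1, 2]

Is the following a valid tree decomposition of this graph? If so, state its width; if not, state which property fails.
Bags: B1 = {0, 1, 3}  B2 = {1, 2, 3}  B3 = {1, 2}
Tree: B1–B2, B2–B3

A tree decomposition must satisfy three properties: every vertex lies in some bag; for every edge, both endpoints lie together in some bag; and for every vertex, the bags containing it form a connected subtree. Here vertex 4 appears in no bag, so the decomposition is invalid.

No — vertex 4 appears in no bag.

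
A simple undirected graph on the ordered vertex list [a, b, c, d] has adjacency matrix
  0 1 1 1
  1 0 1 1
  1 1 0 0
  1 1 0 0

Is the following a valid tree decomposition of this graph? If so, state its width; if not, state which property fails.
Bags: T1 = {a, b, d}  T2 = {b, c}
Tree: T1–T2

A tree decomposition must satisfy three properties: every vertex lies in some bag; for every edge, both endpoints lie together in some bag; and for every vertex, the bags containing it form a connected subtree. Here edge (a,c) lies in no bag, so the decomposition is invalid.

No — edge (a,c) lies in no bag.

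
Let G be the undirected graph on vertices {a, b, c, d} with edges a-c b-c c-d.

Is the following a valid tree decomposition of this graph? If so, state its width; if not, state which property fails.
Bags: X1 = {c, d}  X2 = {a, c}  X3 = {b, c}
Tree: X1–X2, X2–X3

Yes; width 1.

Vertex coverage: the bags together contain {a, b, c, d}, the full vertex set. Edge coverage: each edge of G has both endpoints in at least one bag. Running intersection: for every vertex, the bags containing it form a connected subtree. All three properties hold, so this is a valid tree decomposition of width max|bag| − 1 = 1, and hence tw(G) ≤ 1.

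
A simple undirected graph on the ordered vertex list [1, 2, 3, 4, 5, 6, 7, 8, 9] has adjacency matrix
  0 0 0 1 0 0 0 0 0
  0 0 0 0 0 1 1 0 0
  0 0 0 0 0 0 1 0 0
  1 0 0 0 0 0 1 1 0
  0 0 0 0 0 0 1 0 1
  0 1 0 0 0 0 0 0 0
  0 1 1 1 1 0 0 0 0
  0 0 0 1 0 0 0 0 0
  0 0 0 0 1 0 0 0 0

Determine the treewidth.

A width-1 tree decomposition is:
Bags: B1 = {1, 4}  B2 = {4, 8}  B3 = {4, 7}  B4 = {5, 7}  B5 = {2, 7}  B6 = {5, 9}  B7 = {2, 6}  B8 = {3, 7}
Tree: B1–B2, B1–B3, B3–B4, B4–B5, B4–B6, B5–B7, B4–B8
The largest bag has 2 vertices, giving width 1; this decomposition certifies tw(G) ≤ 1. Since G has at least one edge (e.g. 1–4), it is not an edgeless graph, so tw(G) ≥ 1. Combining the bounds, tw(G) = 1.

1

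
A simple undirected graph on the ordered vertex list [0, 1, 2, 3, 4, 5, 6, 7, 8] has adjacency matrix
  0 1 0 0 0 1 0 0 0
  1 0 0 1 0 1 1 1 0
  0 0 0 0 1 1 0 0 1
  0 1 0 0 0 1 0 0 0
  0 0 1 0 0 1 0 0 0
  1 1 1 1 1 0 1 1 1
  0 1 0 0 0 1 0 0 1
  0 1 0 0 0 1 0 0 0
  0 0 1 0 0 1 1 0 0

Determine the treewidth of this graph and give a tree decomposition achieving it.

Every bag has size at most 3, so the width is 3 − 1 = 2 and tw(G) ≤ 2. On the other hand G contains the 3-clique {2, 5, 8}. A clique must lie in a single bag of any decomposition, so no decomposition can have width below 2. The upper and lower bounds meet at 2, so that is the treewidth.

Treewidth 2.
One such decomposition:
Bags: B1 = {1, 5, 6}  B2 = {1, 5, 7}  B3 = {1, 3, 5}  B4 = {5, 6, 8}  B5 = {2, 5, 8}  B6 = {2, 4, 5}  B7 = {0, 1, 5}
Tree: B1–B2, B2–B3, B1–B4, B4–B5, B5–B6, B3–B7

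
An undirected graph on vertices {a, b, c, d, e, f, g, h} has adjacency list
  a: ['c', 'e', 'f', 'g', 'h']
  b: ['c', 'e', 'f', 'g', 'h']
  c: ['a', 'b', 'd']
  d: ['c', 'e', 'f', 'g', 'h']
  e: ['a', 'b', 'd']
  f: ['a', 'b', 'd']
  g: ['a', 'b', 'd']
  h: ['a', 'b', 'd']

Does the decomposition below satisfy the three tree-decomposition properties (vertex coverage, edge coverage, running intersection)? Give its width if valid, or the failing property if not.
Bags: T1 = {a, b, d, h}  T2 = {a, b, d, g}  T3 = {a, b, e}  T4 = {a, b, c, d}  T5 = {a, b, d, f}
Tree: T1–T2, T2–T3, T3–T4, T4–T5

A tree decomposition must satisfy three properties: every vertex lies in some bag; for every edge, both endpoints lie together in some bag; and for every vertex, the bags containing it form a connected subtree. Here edge (d,e) lies in no bag, so the decomposition is invalid.

No — edge (d,e) lies in no bag.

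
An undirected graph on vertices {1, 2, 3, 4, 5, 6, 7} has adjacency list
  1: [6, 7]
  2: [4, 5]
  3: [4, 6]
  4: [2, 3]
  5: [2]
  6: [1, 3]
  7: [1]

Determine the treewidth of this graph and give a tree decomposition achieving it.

The largest bag has 2 vertices, giving width 1; this decomposition certifies tw(G) ≤ 1. Since G has at least one edge (e.g. 7–1), it is not an edgeless graph, so tw(G) ≥ 1. Hence tw(G) = 1 exactly.

Treewidth 1.
One such decomposition:
Bags: B1 = {1, 7}  B2 = {1, 6}  B3 = {3, 6}  B4 = {3, 4}  B5 = {2, 4}  B6 = {2, 5}
Tree: B1–B2, B2–B3, B3–B4, B4–B5, B5–B6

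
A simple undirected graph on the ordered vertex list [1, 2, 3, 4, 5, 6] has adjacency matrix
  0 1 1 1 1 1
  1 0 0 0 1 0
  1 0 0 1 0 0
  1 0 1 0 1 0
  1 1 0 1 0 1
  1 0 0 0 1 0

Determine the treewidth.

A width-2 tree decomposition is:
Bags: B1 = {1, 4, 5}  B2 = {1, 5, 6}  B3 = {1, 3, 4}  B4 = {1, 2, 5}
Tree: B1–B2, B1–B3, B2–B4
Every bag has size at most 3, so the width is 3 − 1 = 2 and tw(G) ≤ 2. On the other hand G contains the 3-clique {1, 3, 4}. A clique must lie in a single bag of any decomposition, so no decomposition can have width below 2. Therefore the treewidth is 2.

2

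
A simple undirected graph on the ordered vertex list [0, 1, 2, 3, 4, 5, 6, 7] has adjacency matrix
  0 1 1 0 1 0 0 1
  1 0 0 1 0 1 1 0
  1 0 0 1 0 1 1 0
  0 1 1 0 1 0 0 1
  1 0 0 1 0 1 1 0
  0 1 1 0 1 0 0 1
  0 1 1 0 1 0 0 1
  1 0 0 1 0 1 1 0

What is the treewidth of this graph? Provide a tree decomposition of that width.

Every bag has size at most 5, so the width is 5 − 1 = 4 and tw(G) ≤ 4. For the lower bound: the 5 vertex sets {4,6}, {0,7}, {1,3}, {5}, {2} are disjoint, each induces a connected subgraph, and every pair is joined by at least one edge of G. Contracting each set to a single vertex therefore yields K_{5} as a minor, and since treewidth is minor-monotone, tw(G) ≥ tw(K_{5}) = 4. Combining the bounds, tw(G) = 4.

Treewidth 4.
One such decomposition:
Bags: B1 = {0, 3, 4, 5, 6}  B2 = {0, 3, 5, 6, 7}  B3 = {0, 1, 3, 5, 6}  B4 = {0, 2, 3, 5, 6}
Tree: B1–B2, B2–B3, B3–B4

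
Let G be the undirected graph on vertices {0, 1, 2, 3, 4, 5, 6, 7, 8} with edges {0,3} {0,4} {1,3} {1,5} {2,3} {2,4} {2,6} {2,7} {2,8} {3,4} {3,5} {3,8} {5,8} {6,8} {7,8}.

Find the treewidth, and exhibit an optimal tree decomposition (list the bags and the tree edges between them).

Each bag holds 3 vertices, so the decomposition has width 2, which upper-bounds the treewidth. For the lower bound, the 3 vertices {0, 3, 4} are pairwise adjacent, and any tree decomposition puts a clique entirely inside one bag — forcing width ≥ 2. Hence tw(G) = 2 exactly.

Treewidth 2.
Bags: B1 = {2, 3, 4}  B2 = {2, 3, 8}  B3 = {2, 7, 8}  B4 = {3, 5, 8}  B5 = {0, 3, 4}  B6 = {2, 6, 8}  B7 = {1, 3, 5}
Tree: B1–B2, B2–B3, B2–B4, B1–B5, B3–B6, B4–B7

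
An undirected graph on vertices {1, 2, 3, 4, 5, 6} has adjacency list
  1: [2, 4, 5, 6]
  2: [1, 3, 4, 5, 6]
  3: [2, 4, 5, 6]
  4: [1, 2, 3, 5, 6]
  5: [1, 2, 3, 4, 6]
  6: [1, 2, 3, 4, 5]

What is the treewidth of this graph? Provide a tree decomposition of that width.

The largest bag has 5 vertices, giving width 4; this decomposition certifies tw(G) ≤ 4. Conversely, {1, 2, 4, 5, 6} is a clique of size 5, and the vertices of any clique must share a bag in every tree decomposition; so some bag has ≥ 5 vertices and tw(G) ≥ 4. Therefore the treewidth is 4.

Treewidth 4.
One optimal decomposition is:
Bags: B1 = {2, 3, 4, 5, 6}  B2 = {1, 2, 4, 5, 6}
Tree: B1–B2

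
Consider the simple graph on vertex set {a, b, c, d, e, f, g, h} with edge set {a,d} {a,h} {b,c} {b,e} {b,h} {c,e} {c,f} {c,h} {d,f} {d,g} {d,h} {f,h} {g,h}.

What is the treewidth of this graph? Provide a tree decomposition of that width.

Every bag has size at most 3, so the width is 3 − 1 = 2 and tw(G) ≤ 2. On the other hand G contains the 3-clique {b, c, e}. A clique must lie in a single bag of any decomposition, so no decomposition can have width below 2. The upper and lower bounds meet at 2, so that is the treewidth.

Treewidth 2.
One optimal decomposition is:
Bags: B1 = {a, d, h}  B2 = {d, f, h}  B3 = {c, f, h}  B4 = {d, g, h}  B5 = {b, c, h}  B6 = {b, c, e}
Tree: B1–B2, B2–B3, B2–B4, B3–B5, B5–B6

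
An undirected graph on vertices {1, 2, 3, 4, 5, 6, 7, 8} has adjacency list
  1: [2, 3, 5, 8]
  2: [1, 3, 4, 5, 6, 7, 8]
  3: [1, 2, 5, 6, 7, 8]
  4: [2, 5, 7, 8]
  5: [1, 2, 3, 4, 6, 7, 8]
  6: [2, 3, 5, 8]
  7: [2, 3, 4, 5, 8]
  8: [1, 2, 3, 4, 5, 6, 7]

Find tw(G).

4

A width-4 tree decomposition is:
Bags: B1 = {2, 4, 5, 7, 8}  B2 = {2, 3, 5, 7, 8}  B3 = {1, 2, 3, 5, 8}  B4 = {2, 3, 5, 6, 8}
Tree: B1–B2, B2–B3, B2–B4
The largest bag has 5 vertices, giving width 4; this decomposition certifies tw(G) ≤ 4. Conversely, {1, 2, 3, 5, 8} is a clique of size 5, and the vertices of any clique must share a bag in every tree decomposition; so some bag has ≥ 5 vertices and tw(G) ≥ 4. Combining the bounds, tw(G) = 4.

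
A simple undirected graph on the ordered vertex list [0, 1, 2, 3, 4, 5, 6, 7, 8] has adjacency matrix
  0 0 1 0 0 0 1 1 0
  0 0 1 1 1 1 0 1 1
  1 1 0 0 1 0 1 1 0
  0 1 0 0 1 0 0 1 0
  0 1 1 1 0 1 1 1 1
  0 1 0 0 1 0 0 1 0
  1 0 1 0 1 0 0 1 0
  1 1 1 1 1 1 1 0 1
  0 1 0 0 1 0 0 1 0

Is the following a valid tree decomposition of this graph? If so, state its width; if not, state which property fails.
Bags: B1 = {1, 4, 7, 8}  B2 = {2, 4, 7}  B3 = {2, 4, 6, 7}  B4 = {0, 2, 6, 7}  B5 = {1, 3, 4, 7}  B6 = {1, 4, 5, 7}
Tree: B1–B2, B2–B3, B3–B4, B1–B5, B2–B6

A tree decomposition must satisfy three properties: every vertex lies in some bag; for every edge, both endpoints lie together in some bag; and for every vertex, the bags containing it form a connected subtree. Here edge (1,2) lies in no bag, so the decomposition is invalid.

No — edge (1,2) lies in no bag.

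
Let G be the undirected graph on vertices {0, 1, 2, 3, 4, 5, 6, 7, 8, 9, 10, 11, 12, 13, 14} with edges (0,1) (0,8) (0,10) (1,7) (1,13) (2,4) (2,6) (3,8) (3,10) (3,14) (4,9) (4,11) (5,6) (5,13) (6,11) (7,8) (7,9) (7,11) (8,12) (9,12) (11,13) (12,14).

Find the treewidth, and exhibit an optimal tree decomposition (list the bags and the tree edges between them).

Treewidth 3.
One such decomposition:
Bags: B1 = {2, 4, 5, 6}  B2 = {4, 5, 6, 11}  B3 = {4, 5, 11, 13}  B4 = {4, 9, 11, 13}  B5 = {7, 9, 11, 13}  B6 = {1, 7, 9, 13}  B7 = {1, 7, 9, 12}  B8 = {1, 7, 8, 12}  B9 = {0, 1, 8, 12}  B10 = {0, 8, 12, 14}  B11 = {0, 3, 8, 14}  B12 = {0, 3, 10, 14}
Tree: B1–B2, B2–B3, B3–B4, B4–B5, B5–B6, B6–B7, B7–B8, B8–B9, B9–B10, B10–B11, B11–B12

The largest bag has 4 vertices, giving width 3; this decomposition certifies tw(G) ≤ 3. For the lower bound: the 4 vertex sets {2,5,6}, {4}, {11}, {1,7,9,13} are disjoint, each induces a connected subgraph, and every pair is joined by at least one edge of G. Contracting each set to a single vertex therefore yields K_{4} as a minor, and since treewidth is minor-monotone, tw(G) ≥ tw(K_{4}) = 3. Hence tw(G) = 3 exactly.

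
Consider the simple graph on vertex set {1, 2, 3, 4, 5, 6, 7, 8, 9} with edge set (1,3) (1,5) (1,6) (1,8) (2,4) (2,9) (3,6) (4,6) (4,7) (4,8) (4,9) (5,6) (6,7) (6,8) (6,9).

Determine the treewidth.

2

A width-2 tree decomposition is:
Bags: B1 = {1, 5, 6}  B2 = {1, 6, 8}  B3 = {1, 3, 6}  B4 = {4, 6, 8}  B5 = {4, 6, 9}  B6 = {2, 4, 9}  B7 = {4, 6, 7}
Tree: B1–B2, B1–B3, B2–B4, B4–B5, B5–B6, B4–B7
The largest bag has 3 vertices, giving width 2; this decomposition certifies tw(G) ≤ 2. For the lower bound, the 3 vertices {2, 4, 9} are pairwise adjacent, and any tree decomposition puts a clique entirely inside one bag — forcing width ≥ 2. Therefore the treewidth is 2.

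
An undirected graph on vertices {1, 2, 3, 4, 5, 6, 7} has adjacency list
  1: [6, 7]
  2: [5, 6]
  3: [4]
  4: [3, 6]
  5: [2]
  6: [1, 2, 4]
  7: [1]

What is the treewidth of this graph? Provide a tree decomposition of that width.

Each bag holds 2 vertices, so the decomposition has width 1, which upper-bounds the treewidth. Since G has at least one edge (e.g. 2–6), it is not an edgeless graph, so tw(G) ≥ 1. Therefore the treewidth is 1.

Treewidth 1.
One such decomposition:
Bags: B1 = {2, 6}  B2 = {4, 6}  B3 = {1, 6}  B4 = {3, 4}  B5 = {1, 7}  B6 = {2, 5}
Tree: B1–B2, B2–B3, B2–B4, B3–B5, B1–B6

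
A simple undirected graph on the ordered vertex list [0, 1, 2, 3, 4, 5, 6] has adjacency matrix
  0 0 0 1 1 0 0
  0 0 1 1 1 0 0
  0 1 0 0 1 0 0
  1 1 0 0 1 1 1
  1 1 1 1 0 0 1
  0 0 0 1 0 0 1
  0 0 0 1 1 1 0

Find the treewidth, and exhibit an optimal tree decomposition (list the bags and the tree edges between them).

Treewidth 2.
One such decomposition:
Bags: B1 = {3, 4, 6}  B2 = {0, 3, 4}  B3 = {3, 5, 6}  B4 = {1, 3, 4}  B5 = {1, 2, 4}
Tree: B1–B2, B1–B3, B1–B4, B4–B5

Each bag holds 3 vertices, so the decomposition has width 2, which upper-bounds the treewidth. For the lower bound, the 3 vertices {1, 2, 4} are pairwise adjacent, and any tree decomposition puts a clique entirely inside one bag — forcing width ≥ 2. Therefore the treewidth is 2.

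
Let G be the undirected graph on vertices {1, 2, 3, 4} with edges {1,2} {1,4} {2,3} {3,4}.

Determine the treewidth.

A width-2 tree decomposition is:
Bags: B1 = {1, 2, 3}  B2 = {1, 3, 4}
Tree: B1–B2
Each bag holds 3 vertices, so the decomposition has width 2, which upper-bounds the treewidth. The edges 1–2–3–4–1 form a cycle, so G is not a tree and its treewidth is at least 2. Hence tw(G) = 2 exactly.

2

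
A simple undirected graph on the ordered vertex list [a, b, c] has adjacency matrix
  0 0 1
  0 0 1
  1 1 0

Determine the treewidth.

1

A width-1 tree decomposition is:
Bags: B1 = {a, c}  B2 = {b, c}
Tree: B1–B2
The largest bag has 2 vertices, giving width 1; this decomposition certifies tw(G) ≤ 1. Any graph with an edge has treewidth ≥ 1, and G has the edge c–a. Hence tw(G) = 1 exactly.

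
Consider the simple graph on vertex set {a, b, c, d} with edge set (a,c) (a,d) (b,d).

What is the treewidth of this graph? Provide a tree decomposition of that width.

Every bag has size at most 2, so the width is 2 − 1 = 1 and tw(G) ≤ 1. G has an edge, so its treewidth is at least 1. Hence tw(G) = 1 exactly.

Treewidth 1.
One optimal decomposition is:
Bags: B1 = {a, c}  B2 = {a, d}  B3 = {b, d}
Tree: B1–B2, B2–B3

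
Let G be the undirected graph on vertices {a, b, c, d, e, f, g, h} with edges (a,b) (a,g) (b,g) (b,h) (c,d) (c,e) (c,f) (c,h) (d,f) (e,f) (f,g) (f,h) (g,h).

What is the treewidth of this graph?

A width-2 tree decomposition is:
Bags: B1 = {b, g, h}  B2 = {f, g, h}  B3 = {c, f, h}  B4 = {c, d, f}  B5 = {c, e, f}  B6 = {a, b, g}
Tree: B1–B2, B2–B3, B3–B4, B3–B5, B1–B6
Each bag holds 3 vertices, so the decomposition has width 2, which upper-bounds the treewidth. Conversely, {a, b, g} is a clique of size 3, and the vertices of any clique must share a bag in every tree decomposition; so some bag has ≥ 3 vertices and tw(G) ≥ 2. Therefore the treewidth is 2.

2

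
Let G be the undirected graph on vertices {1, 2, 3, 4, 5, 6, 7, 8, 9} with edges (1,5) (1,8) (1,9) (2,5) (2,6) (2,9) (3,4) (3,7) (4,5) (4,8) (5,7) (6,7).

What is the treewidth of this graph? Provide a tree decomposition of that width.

Treewidth 3.
Bags: B1 = {3, 4, 6, 7}  B2 = {4, 5, 6, 7}  B3 = {2, 4, 5, 6}  B4 = {2, 4, 5, 8}  B5 = {1, 2, 5, 8}  B6 = {1, 2, 8, 9}
Tree: B1–B2, B2–B3, B3–B4, B4–B5, B5–B6

Every bag has size at most 4, so the width is 4 − 1 = 3 and tw(G) ≤ 3. For the lower bound: the 4 vertex sets {3,6,7}, {4}, {5}, {1,2,8,9} are disjoint, each induces a connected subgraph, and every pair is joined by at least one edge of G. Contracting each set to a single vertex therefore yields K_{4} as a minor, and since treewidth is minor-monotone, tw(G) ≥ tw(K_{4}) = 3. Therefore the treewidth is 3.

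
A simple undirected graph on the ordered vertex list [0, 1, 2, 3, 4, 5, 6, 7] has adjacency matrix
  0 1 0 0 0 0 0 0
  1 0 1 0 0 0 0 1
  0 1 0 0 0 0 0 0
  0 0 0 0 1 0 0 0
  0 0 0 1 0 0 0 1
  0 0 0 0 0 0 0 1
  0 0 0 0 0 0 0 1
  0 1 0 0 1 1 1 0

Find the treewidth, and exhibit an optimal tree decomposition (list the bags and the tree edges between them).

Treewidth 1.
One such decomposition:
Bags: B1 = {4, 7}  B2 = {1, 7}  B3 = {3, 4}  B4 = {6, 7}  B5 = {1, 2}  B6 = {0, 1}  B7 = {5, 7}
Tree: B1–B2, B1–B3, B1–B4, B2–B5, B2–B6, B4–B7

The largest bag has 2 vertices, giving width 1; this decomposition certifies tw(G) ≤ 1. G has an edge, so its treewidth is at least 1. Combining the bounds, tw(G) = 1.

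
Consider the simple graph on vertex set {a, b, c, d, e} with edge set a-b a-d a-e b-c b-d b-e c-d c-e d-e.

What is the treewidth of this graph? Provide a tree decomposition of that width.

Every bag has size at most 4, so the width is 4 − 1 = 3 and tw(G) ≤ 3. On the other hand G contains the 4-clique {b, c, d, e}. A clique must lie in a single bag of any decomposition, so no decomposition can have width below 3. The upper and lower bounds meet at 3, so that is the treewidth.

Treewidth 3.
Bags: B1 = {b, c, d, e}  B2 = {a, b, d, e}
Tree: B1–B2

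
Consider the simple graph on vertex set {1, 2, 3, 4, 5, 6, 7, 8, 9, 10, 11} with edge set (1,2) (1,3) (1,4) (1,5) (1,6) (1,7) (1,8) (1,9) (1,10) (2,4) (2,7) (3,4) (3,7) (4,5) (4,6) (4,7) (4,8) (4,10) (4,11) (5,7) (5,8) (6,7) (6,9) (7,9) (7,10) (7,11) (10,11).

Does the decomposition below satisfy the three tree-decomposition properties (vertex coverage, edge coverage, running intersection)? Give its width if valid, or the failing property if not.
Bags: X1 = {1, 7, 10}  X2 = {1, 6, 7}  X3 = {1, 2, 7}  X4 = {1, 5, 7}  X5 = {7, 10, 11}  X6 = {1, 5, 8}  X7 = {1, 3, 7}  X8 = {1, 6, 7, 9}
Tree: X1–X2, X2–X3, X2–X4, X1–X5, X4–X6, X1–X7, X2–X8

No — vertex 4 appears in no bag.

A tree decomposition must satisfy three properties: every vertex lies in some bag; for every edge, both endpoints lie together in some bag; and for every vertex, the bags containing it form a connected subtree. Here vertex 4 appears in no bag, so the decomposition is invalid.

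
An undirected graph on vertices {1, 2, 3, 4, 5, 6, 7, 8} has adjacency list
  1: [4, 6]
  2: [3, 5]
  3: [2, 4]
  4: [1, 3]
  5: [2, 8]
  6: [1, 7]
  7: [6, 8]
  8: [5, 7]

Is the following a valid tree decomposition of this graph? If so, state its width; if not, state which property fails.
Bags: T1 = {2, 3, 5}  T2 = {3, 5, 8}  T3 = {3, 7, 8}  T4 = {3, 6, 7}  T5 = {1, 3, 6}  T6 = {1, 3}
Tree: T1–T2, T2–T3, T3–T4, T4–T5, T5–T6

A tree decomposition must satisfy three properties: every vertex lies in some bag; for every edge, both endpoints lie together in some bag; and for every vertex, the bags containing it form a connected subtree. Here vertex 4 appears in no bag, so the decomposition is invalid.

No — vertex 4 appears in no bag.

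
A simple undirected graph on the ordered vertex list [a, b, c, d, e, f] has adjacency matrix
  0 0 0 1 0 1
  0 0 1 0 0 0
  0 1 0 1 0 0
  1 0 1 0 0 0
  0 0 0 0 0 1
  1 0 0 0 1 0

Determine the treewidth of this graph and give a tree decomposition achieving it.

Every bag has size at most 2, so the width is 2 − 1 = 1 and tw(G) ≤ 1. G has an edge, so its treewidth is at least 1. Hence tw(G) = 1 exactly.

Treewidth 1.
One such decomposition:
Bags: B1 = {e, f}  B2 = {a, f}  B3 = {a, d}  B4 = {c, d}  B5 = {b, c}
Tree: B1–B2, B2–B3, B3–B4, B4–B5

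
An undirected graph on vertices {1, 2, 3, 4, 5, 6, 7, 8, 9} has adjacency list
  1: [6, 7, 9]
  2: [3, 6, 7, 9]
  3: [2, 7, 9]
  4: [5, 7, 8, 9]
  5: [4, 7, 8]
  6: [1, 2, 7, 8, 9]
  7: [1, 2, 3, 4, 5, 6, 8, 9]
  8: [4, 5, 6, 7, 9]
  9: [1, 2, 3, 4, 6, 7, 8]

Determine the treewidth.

3

A width-3 tree decomposition is:
Bags: B1 = {2, 3, 7, 9}  B2 = {2, 6, 7, 9}  B3 = {6, 7, 8, 9}  B4 = {1, 6, 7, 9}  B5 = {4, 7, 8, 9}  B6 = {4, 5, 7, 8}
Tree: B1–B2, B2–B3, B2–B4, B3–B5, B5–B6
Every bag has size at most 4, so the width is 4 − 1 = 3 and tw(G) ≤ 3. Conversely, {2, 3, 7, 9} is a clique of size 4, and the vertices of any clique must share a bag in every tree decomposition; so some bag has ≥ 4 vertices and tw(G) ≥ 3. Hence tw(G) = 3 exactly.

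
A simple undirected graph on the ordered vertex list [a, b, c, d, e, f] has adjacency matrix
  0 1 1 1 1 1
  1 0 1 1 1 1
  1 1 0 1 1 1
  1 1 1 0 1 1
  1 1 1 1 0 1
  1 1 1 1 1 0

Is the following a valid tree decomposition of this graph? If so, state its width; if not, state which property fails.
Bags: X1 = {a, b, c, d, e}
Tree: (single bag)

A tree decomposition must satisfy three properties: every vertex lies in some bag; for every edge, both endpoints lie together in some bag; and for every vertex, the bags containing it form a connected subtree. Here vertex f appears in no bag, so the decomposition is invalid.

No — vertex f appears in no bag.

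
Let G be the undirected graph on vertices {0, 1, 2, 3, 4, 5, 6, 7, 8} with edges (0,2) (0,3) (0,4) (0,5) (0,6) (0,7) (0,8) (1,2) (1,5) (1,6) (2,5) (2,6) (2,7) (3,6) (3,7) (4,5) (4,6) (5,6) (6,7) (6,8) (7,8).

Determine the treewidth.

3

A width-3 tree decomposition is:
Bags: B1 = {0, 2, 6, 7}  B2 = {0, 2, 5, 6}  B3 = {1, 2, 5, 6}  B4 = {0, 4, 5, 6}  B5 = {0, 6, 7, 8}  B6 = {0, 3, 6, 7}
Tree: B1–B2, B2–B3, B2–B4, B1–B5, B1–B6
Every bag has size at most 4, so the width is 4 − 1 = 3 and tw(G) ≤ 3. On the other hand G contains the 4-clique {0, 4, 5, 6}. A clique must lie in a single bag of any decomposition, so no decomposition can have width below 3. The upper and lower bounds meet at 3, so that is the treewidth.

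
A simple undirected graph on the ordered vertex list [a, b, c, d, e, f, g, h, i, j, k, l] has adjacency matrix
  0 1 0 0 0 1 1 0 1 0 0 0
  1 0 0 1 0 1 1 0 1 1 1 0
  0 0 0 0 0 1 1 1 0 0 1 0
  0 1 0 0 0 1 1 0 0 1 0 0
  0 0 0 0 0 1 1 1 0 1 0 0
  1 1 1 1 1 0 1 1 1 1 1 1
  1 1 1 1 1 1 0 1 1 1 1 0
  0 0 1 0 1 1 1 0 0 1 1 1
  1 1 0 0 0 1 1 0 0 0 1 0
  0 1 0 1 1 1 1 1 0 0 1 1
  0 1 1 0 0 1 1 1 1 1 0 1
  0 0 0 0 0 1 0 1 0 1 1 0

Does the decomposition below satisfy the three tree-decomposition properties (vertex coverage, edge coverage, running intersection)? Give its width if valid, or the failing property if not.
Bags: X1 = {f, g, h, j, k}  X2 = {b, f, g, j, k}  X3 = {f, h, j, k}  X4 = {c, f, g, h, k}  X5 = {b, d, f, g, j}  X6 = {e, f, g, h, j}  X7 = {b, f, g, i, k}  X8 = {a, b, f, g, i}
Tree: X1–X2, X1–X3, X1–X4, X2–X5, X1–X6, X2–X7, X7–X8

No — vertex l appears in no bag.

A tree decomposition must satisfy three properties: every vertex lies in some bag; for every edge, both endpoints lie together in some bag; and for every vertex, the bags containing it form a connected subtree. Here vertex l appears in no bag, so the decomposition is invalid.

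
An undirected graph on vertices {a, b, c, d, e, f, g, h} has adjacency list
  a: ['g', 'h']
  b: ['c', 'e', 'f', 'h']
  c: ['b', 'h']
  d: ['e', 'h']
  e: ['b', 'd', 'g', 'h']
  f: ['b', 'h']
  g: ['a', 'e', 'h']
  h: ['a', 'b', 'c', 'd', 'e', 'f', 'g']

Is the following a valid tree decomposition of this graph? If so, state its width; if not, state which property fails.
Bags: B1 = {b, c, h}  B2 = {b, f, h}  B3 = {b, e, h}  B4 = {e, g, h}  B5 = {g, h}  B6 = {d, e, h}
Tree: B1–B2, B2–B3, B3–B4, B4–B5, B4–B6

A tree decomposition must satisfy three properties: every vertex lies in some bag; for every edge, both endpoints lie together in some bag; and for every vertex, the bags containing it form a connected subtree. Here vertex a appears in no bag, so the decomposition is invalid.

No — vertex a appears in no bag.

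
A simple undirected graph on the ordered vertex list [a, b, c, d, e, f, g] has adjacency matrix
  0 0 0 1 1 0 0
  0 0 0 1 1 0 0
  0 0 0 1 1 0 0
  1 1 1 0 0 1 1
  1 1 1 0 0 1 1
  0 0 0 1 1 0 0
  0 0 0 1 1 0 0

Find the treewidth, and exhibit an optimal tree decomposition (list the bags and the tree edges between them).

The largest bag has 3 vertices, giving width 2; this decomposition certifies tw(G) ≤ 2. Since d–c–e–f–d is a cycle in G, G is not acyclic. Forests are exactly the graphs of treewidth ≤ 1, so tw(G) ≥ 2. The upper and lower bounds meet at 2, so that is the treewidth.

Treewidth 2.
Bags: B1 = {c, d, e}  B2 = {d, e, f}  B3 = {b, d, e}  B4 = {d, e, g}  B5 = {a, d, e}
Tree: B1–B2, B2–B3, B3–B4, B4–B5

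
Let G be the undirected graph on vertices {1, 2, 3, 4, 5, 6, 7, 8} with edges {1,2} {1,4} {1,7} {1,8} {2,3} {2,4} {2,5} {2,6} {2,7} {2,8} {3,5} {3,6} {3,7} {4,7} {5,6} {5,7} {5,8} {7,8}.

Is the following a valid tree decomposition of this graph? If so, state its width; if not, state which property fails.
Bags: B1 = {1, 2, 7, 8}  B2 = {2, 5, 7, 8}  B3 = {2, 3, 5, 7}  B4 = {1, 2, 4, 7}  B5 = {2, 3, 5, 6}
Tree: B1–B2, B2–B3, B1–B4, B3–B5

Vertex coverage: the bags together contain {1, 2, 3, 4, 5, 6, 7, 8}, the full vertex set. Edge coverage: each edge of G has both endpoints in at least one bag. Running intersection: for every vertex, the bags containing it form a connected subtree. All three properties hold, so this is a valid tree decomposition of width max|bag| − 1 = 3, and hence tw(G) ≤ 3.

Yes; width 3.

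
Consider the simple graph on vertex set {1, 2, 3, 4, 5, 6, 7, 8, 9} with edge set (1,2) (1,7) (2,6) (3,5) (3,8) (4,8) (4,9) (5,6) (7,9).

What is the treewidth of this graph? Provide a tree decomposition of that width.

Treewidth 2.
One such decomposition:
Bags: B1 = {2, 5, 6}  B2 = {1, 2, 5}  B3 = {1, 5, 7}  B4 = {5, 7, 9}  B5 = {4, 5, 9}  B6 = {4, 5, 8}  B7 = {3, 5, 8}
Tree: B1–B2, B2–B3, B3–B4, B4–B5, B5–B6, B6–B7

Every bag has size at most 3, so the width is 3 − 1 = 2 and tw(G) ≤ 2. Since 5–6–2–1–7–9–4–8–3–5 is a cycle in G, G is not acyclic. Forests are exactly the graphs of treewidth ≤ 1, so tw(G) ≥ 2. Therefore the treewidth is 2.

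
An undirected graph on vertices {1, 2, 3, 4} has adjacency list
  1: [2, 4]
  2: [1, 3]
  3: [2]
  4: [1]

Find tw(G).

1

A width-1 tree decomposition is:
Bags: B1 = {1, 2}  B2 = {1, 4}  B3 = {2, 3}
Tree: B1–B2, B1–B3
Every bag has size at most 2, so the width is 2 − 1 = 1 and tw(G) ≤ 1. G has an edge, so its treewidth is at least 1. Hence tw(G) = 1 exactly.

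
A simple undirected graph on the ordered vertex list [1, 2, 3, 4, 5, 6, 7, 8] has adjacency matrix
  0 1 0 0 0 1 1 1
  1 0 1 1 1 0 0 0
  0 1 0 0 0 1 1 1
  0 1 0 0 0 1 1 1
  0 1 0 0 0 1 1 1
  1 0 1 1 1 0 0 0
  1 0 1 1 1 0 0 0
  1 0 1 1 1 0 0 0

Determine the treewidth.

A width-4 tree decomposition is:
Bags: B1 = {2, 5, 6, 7, 8}  B2 = {2, 4, 6, 7, 8}  B3 = {1, 2, 6, 7, 8}  B4 = {2, 3, 6, 7, 8}
Tree: B1–B2, B2–B3, B3–B4
Each bag holds 5 vertices, so the decomposition has width 4, which upper-bounds the treewidth. For the lower bound: the 5 vertex sets {2,5}, {4,6}, {1,7}, {8}, {3} are disjoint, each induces a connected subgraph, and every pair is joined by at least one edge of G. Contracting each set to a single vertex therefore yields K_{5} as a minor, and since treewidth is minor-monotone, tw(G) ≥ tw(K_{5}) = 4. The upper and lower bounds meet at 4, so that is the treewidth.

4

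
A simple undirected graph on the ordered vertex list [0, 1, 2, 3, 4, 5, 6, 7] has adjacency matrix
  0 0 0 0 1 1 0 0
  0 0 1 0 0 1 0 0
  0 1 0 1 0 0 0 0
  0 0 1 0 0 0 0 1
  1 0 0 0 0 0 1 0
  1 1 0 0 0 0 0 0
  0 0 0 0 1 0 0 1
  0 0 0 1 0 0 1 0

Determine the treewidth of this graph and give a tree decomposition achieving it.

Treewidth 2.
One such decomposition:
Bags: B1 = {2, 3, 7}  B2 = {1, 2, 7}  B3 = {1, 5, 7}  B4 = {0, 5, 7}  B5 = {0, 4, 7}  B6 = {4, 6, 7}
Tree: B1–B2, B2–B3, B3–B4, B4–B5, B5–B6

Each bag holds 3 vertices, so the decomposition has width 2, which upper-bounds the treewidth. The edges 7–3–2–1–5–0–4–6–7 form a cycle, so G is not a tree and its treewidth is at least 2. Hence tw(G) = 2 exactly.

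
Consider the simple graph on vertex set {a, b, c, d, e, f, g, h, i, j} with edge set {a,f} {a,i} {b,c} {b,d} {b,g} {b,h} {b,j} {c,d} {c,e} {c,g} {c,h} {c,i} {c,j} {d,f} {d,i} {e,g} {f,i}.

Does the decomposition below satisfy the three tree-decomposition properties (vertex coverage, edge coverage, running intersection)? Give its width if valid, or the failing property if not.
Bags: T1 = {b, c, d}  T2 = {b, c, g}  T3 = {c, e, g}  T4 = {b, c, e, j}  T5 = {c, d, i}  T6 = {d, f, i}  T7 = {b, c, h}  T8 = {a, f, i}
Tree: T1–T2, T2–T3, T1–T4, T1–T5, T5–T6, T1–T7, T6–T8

A tree decomposition must satisfy three properties: every vertex lies in some bag; for every edge, both endpoints lie together in some bag; and for every vertex, the bags containing it form a connected subtree. Here bags containing vertex e are not connected in the tree, so the decomposition is invalid.

No — bags containing vertex e are not connected in the tree.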